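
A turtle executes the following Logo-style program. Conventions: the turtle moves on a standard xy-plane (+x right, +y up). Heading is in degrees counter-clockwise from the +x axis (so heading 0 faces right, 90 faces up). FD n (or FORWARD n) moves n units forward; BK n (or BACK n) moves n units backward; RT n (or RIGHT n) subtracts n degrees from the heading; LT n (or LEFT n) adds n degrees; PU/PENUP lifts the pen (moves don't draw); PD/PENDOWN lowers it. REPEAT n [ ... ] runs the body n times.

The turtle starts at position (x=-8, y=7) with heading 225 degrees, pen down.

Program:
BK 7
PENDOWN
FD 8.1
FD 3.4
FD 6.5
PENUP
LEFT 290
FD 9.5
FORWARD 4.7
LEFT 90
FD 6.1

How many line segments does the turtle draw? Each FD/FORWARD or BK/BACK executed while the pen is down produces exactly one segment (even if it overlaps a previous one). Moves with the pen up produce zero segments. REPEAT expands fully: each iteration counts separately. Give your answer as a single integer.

Answer: 4

Derivation:
Executing turtle program step by step:
Start: pos=(-8,7), heading=225, pen down
BK 7: (-8,7) -> (-3.05,11.95) [heading=225, draw]
PD: pen down
FD 8.1: (-3.05,11.95) -> (-8.778,6.222) [heading=225, draw]
FD 3.4: (-8.778,6.222) -> (-11.182,3.818) [heading=225, draw]
FD 6.5: (-11.182,3.818) -> (-15.778,-0.778) [heading=225, draw]
PU: pen up
LT 290: heading 225 -> 155
FD 9.5: (-15.778,-0.778) -> (-24.388,3.237) [heading=155, move]
FD 4.7: (-24.388,3.237) -> (-28.648,5.223) [heading=155, move]
LT 90: heading 155 -> 245
FD 6.1: (-28.648,5.223) -> (-31.226,-0.305) [heading=245, move]
Final: pos=(-31.226,-0.305), heading=245, 4 segment(s) drawn
Segments drawn: 4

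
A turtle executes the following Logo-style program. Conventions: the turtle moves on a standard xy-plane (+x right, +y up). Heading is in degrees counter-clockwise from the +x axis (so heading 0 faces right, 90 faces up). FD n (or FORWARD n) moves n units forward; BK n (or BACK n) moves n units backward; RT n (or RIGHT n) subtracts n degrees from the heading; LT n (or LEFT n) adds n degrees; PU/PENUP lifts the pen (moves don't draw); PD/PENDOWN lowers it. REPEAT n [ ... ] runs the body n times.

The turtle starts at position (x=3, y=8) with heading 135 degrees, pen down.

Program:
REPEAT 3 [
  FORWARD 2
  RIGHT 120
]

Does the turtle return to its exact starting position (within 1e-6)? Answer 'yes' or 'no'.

Answer: yes

Derivation:
Executing turtle program step by step:
Start: pos=(3,8), heading=135, pen down
REPEAT 3 [
  -- iteration 1/3 --
  FD 2: (3,8) -> (1.586,9.414) [heading=135, draw]
  RT 120: heading 135 -> 15
  -- iteration 2/3 --
  FD 2: (1.586,9.414) -> (3.518,9.932) [heading=15, draw]
  RT 120: heading 15 -> 255
  -- iteration 3/3 --
  FD 2: (3.518,9.932) -> (3,8) [heading=255, draw]
  RT 120: heading 255 -> 135
]
Final: pos=(3,8), heading=135, 3 segment(s) drawn

Start position: (3, 8)
Final position: (3, 8)
Distance = 0; < 1e-6 -> CLOSED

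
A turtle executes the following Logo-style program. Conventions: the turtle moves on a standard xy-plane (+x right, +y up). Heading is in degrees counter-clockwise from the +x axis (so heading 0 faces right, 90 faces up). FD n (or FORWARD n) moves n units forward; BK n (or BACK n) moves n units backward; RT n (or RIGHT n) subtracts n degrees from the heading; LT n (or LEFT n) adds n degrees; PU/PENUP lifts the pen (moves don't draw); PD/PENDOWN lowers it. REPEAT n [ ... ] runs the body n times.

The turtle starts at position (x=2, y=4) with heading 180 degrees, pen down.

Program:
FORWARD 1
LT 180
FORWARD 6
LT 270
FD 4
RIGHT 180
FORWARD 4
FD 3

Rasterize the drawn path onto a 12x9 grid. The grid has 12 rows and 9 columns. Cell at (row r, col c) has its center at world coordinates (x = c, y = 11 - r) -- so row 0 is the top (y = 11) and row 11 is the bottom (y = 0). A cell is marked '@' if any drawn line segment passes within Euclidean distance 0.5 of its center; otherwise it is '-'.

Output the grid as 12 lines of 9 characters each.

Answer: ---------
---------
---------
---------
-------@-
-------@-
-------@-
-@@@@@@@-
-------@-
-------@-
-------@-
-------@-

Derivation:
Segment 0: (2,4) -> (1,4)
Segment 1: (1,4) -> (7,4)
Segment 2: (7,4) -> (7,-0)
Segment 3: (7,-0) -> (7,4)
Segment 4: (7,4) -> (7,7)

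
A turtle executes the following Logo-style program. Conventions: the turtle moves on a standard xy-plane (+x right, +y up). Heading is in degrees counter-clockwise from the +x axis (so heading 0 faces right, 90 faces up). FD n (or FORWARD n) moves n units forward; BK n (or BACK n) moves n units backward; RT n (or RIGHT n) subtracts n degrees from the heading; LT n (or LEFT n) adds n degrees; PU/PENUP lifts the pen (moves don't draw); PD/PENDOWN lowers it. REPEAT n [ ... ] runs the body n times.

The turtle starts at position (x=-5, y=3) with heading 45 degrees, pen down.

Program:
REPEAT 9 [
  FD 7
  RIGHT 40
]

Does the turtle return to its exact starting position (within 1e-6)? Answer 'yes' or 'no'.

Executing turtle program step by step:
Start: pos=(-5,3), heading=45, pen down
REPEAT 9 [
  -- iteration 1/9 --
  FD 7: (-5,3) -> (-0.05,7.95) [heading=45, draw]
  RT 40: heading 45 -> 5
  -- iteration 2/9 --
  FD 7: (-0.05,7.95) -> (6.923,8.56) [heading=5, draw]
  RT 40: heading 5 -> 325
  -- iteration 3/9 --
  FD 7: (6.923,8.56) -> (12.657,4.545) [heading=325, draw]
  RT 40: heading 325 -> 285
  -- iteration 4/9 --
  FD 7: (12.657,4.545) -> (14.469,-2.217) [heading=285, draw]
  RT 40: heading 285 -> 245
  -- iteration 5/9 --
  FD 7: (14.469,-2.217) -> (11.511,-8.561) [heading=245, draw]
  RT 40: heading 245 -> 205
  -- iteration 6/9 --
  FD 7: (11.511,-8.561) -> (5.166,-11.519) [heading=205, draw]
  RT 40: heading 205 -> 165
  -- iteration 7/9 --
  FD 7: (5.166,-11.519) -> (-1.595,-9.707) [heading=165, draw]
  RT 40: heading 165 -> 125
  -- iteration 8/9 --
  FD 7: (-1.595,-9.707) -> (-5.61,-3.973) [heading=125, draw]
  RT 40: heading 125 -> 85
  -- iteration 9/9 --
  FD 7: (-5.61,-3.973) -> (-5,3) [heading=85, draw]
  RT 40: heading 85 -> 45
]
Final: pos=(-5,3), heading=45, 9 segment(s) drawn

Start position: (-5, 3)
Final position: (-5, 3)
Distance = 0; < 1e-6 -> CLOSED

Answer: yes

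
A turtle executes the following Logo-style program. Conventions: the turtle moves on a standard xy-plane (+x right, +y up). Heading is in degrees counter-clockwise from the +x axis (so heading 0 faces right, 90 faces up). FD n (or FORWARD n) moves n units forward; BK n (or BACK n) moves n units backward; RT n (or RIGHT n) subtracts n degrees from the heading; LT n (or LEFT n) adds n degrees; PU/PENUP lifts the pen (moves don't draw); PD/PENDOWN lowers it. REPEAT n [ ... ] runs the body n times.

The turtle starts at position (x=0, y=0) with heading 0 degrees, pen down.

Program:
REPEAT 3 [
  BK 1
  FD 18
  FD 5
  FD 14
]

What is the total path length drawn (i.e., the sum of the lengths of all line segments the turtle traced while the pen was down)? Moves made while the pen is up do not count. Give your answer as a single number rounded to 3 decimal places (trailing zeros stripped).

Executing turtle program step by step:
Start: pos=(0,0), heading=0, pen down
REPEAT 3 [
  -- iteration 1/3 --
  BK 1: (0,0) -> (-1,0) [heading=0, draw]
  FD 18: (-1,0) -> (17,0) [heading=0, draw]
  FD 5: (17,0) -> (22,0) [heading=0, draw]
  FD 14: (22,0) -> (36,0) [heading=0, draw]
  -- iteration 2/3 --
  BK 1: (36,0) -> (35,0) [heading=0, draw]
  FD 18: (35,0) -> (53,0) [heading=0, draw]
  FD 5: (53,0) -> (58,0) [heading=0, draw]
  FD 14: (58,0) -> (72,0) [heading=0, draw]
  -- iteration 3/3 --
  BK 1: (72,0) -> (71,0) [heading=0, draw]
  FD 18: (71,0) -> (89,0) [heading=0, draw]
  FD 5: (89,0) -> (94,0) [heading=0, draw]
  FD 14: (94,0) -> (108,0) [heading=0, draw]
]
Final: pos=(108,0), heading=0, 12 segment(s) drawn

Segment lengths:
  seg 1: (0,0) -> (-1,0), length = 1
  seg 2: (-1,0) -> (17,0), length = 18
  seg 3: (17,0) -> (22,0), length = 5
  seg 4: (22,0) -> (36,0), length = 14
  seg 5: (36,0) -> (35,0), length = 1
  seg 6: (35,0) -> (53,0), length = 18
  seg 7: (53,0) -> (58,0), length = 5
  seg 8: (58,0) -> (72,0), length = 14
  seg 9: (72,0) -> (71,0), length = 1
  seg 10: (71,0) -> (89,0), length = 18
  seg 11: (89,0) -> (94,0), length = 5
  seg 12: (94,0) -> (108,0), length = 14
Total = 114

Answer: 114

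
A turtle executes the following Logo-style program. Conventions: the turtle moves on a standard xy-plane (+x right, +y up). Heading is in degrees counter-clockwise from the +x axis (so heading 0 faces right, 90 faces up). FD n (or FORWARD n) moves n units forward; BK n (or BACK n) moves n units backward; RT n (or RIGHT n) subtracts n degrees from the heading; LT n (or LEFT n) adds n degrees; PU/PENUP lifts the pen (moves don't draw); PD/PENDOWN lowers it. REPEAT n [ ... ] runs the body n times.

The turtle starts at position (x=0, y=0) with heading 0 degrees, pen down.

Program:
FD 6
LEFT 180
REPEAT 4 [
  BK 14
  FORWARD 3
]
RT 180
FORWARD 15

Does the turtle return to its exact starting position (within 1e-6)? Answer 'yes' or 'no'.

Answer: no

Derivation:
Executing turtle program step by step:
Start: pos=(0,0), heading=0, pen down
FD 6: (0,0) -> (6,0) [heading=0, draw]
LT 180: heading 0 -> 180
REPEAT 4 [
  -- iteration 1/4 --
  BK 14: (6,0) -> (20,0) [heading=180, draw]
  FD 3: (20,0) -> (17,0) [heading=180, draw]
  -- iteration 2/4 --
  BK 14: (17,0) -> (31,0) [heading=180, draw]
  FD 3: (31,0) -> (28,0) [heading=180, draw]
  -- iteration 3/4 --
  BK 14: (28,0) -> (42,0) [heading=180, draw]
  FD 3: (42,0) -> (39,0) [heading=180, draw]
  -- iteration 4/4 --
  BK 14: (39,0) -> (53,0) [heading=180, draw]
  FD 3: (53,0) -> (50,0) [heading=180, draw]
]
RT 180: heading 180 -> 0
FD 15: (50,0) -> (65,0) [heading=0, draw]
Final: pos=(65,0), heading=0, 10 segment(s) drawn

Start position: (0, 0)
Final position: (65, 0)
Distance = 65; >= 1e-6 -> NOT closed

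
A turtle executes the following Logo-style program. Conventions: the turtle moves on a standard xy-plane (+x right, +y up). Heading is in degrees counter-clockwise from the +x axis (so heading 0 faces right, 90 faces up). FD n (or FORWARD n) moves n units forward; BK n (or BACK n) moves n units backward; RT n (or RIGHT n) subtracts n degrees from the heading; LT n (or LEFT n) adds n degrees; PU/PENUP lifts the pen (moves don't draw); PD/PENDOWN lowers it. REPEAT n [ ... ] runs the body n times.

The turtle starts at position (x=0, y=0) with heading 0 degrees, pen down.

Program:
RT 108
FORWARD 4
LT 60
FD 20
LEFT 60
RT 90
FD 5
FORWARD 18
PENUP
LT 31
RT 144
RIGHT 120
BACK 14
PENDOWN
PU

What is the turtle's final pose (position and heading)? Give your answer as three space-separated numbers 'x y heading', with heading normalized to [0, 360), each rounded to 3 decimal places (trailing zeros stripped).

Executing turtle program step by step:
Start: pos=(0,0), heading=0, pen down
RT 108: heading 0 -> 252
FD 4: (0,0) -> (-1.236,-3.804) [heading=252, draw]
LT 60: heading 252 -> 312
FD 20: (-1.236,-3.804) -> (12.147,-18.667) [heading=312, draw]
LT 60: heading 312 -> 12
RT 90: heading 12 -> 282
FD 5: (12.147,-18.667) -> (13.186,-23.558) [heading=282, draw]
FD 18: (13.186,-23.558) -> (16.929,-41.165) [heading=282, draw]
PU: pen up
LT 31: heading 282 -> 313
RT 144: heading 313 -> 169
RT 120: heading 169 -> 49
BK 14: (16.929,-41.165) -> (7.744,-51.73) [heading=49, move]
PD: pen down
PU: pen up
Final: pos=(7.744,-51.73), heading=49, 4 segment(s) drawn

Answer: 7.744 -51.73 49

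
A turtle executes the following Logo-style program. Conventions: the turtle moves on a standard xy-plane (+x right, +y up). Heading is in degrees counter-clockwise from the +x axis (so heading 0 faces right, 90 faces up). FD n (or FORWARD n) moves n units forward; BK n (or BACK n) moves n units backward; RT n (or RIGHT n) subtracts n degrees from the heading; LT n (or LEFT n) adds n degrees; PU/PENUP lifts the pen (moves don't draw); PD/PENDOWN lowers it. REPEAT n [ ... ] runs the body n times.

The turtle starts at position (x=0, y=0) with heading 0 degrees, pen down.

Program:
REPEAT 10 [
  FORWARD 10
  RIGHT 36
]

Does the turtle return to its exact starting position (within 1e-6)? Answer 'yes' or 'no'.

Executing turtle program step by step:
Start: pos=(0,0), heading=0, pen down
REPEAT 10 [
  -- iteration 1/10 --
  FD 10: (0,0) -> (10,0) [heading=0, draw]
  RT 36: heading 0 -> 324
  -- iteration 2/10 --
  FD 10: (10,0) -> (18.09,-5.878) [heading=324, draw]
  RT 36: heading 324 -> 288
  -- iteration 3/10 --
  FD 10: (18.09,-5.878) -> (21.18,-15.388) [heading=288, draw]
  RT 36: heading 288 -> 252
  -- iteration 4/10 --
  FD 10: (21.18,-15.388) -> (18.09,-24.899) [heading=252, draw]
  RT 36: heading 252 -> 216
  -- iteration 5/10 --
  FD 10: (18.09,-24.899) -> (10,-30.777) [heading=216, draw]
  RT 36: heading 216 -> 180
  -- iteration 6/10 --
  FD 10: (10,-30.777) -> (0,-30.777) [heading=180, draw]
  RT 36: heading 180 -> 144
  -- iteration 7/10 --
  FD 10: (0,-30.777) -> (-8.09,-24.899) [heading=144, draw]
  RT 36: heading 144 -> 108
  -- iteration 8/10 --
  FD 10: (-8.09,-24.899) -> (-11.18,-15.388) [heading=108, draw]
  RT 36: heading 108 -> 72
  -- iteration 9/10 --
  FD 10: (-11.18,-15.388) -> (-8.09,-5.878) [heading=72, draw]
  RT 36: heading 72 -> 36
  -- iteration 10/10 --
  FD 10: (-8.09,-5.878) -> (0,0) [heading=36, draw]
  RT 36: heading 36 -> 0
]
Final: pos=(0,0), heading=0, 10 segment(s) drawn

Start position: (0, 0)
Final position: (0, 0)
Distance = 0; < 1e-6 -> CLOSED

Answer: yes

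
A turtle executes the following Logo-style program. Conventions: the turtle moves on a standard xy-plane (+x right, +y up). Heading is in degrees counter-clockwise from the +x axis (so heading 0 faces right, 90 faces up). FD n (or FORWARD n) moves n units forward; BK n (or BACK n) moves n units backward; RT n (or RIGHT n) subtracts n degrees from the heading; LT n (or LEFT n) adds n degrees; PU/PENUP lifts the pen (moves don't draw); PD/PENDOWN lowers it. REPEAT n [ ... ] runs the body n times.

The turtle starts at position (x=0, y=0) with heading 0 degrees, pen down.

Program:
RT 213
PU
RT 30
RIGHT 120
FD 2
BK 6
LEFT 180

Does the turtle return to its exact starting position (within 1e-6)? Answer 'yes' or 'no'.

Answer: no

Derivation:
Executing turtle program step by step:
Start: pos=(0,0), heading=0, pen down
RT 213: heading 0 -> 147
PU: pen up
RT 30: heading 147 -> 117
RT 120: heading 117 -> 357
FD 2: (0,0) -> (1.997,-0.105) [heading=357, move]
BK 6: (1.997,-0.105) -> (-3.995,0.209) [heading=357, move]
LT 180: heading 357 -> 177
Final: pos=(-3.995,0.209), heading=177, 0 segment(s) drawn

Start position: (0, 0)
Final position: (-3.995, 0.209)
Distance = 4; >= 1e-6 -> NOT closed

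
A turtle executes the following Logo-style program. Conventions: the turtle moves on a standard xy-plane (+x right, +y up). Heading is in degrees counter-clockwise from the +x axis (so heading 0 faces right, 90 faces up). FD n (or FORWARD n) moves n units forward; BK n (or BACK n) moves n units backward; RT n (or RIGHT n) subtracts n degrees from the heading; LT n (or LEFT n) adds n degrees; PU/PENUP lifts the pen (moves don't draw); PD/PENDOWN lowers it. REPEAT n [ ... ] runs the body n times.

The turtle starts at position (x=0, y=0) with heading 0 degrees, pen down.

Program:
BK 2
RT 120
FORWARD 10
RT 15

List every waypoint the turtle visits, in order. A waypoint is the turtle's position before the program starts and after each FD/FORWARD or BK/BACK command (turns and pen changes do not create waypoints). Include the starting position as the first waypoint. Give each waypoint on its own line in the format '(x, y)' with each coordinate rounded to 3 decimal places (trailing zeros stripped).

Answer: (0, 0)
(-2, 0)
(-7, -8.66)

Derivation:
Executing turtle program step by step:
Start: pos=(0,0), heading=0, pen down
BK 2: (0,0) -> (-2,0) [heading=0, draw]
RT 120: heading 0 -> 240
FD 10: (-2,0) -> (-7,-8.66) [heading=240, draw]
RT 15: heading 240 -> 225
Final: pos=(-7,-8.66), heading=225, 2 segment(s) drawn
Waypoints (3 total):
(0, 0)
(-2, 0)
(-7, -8.66)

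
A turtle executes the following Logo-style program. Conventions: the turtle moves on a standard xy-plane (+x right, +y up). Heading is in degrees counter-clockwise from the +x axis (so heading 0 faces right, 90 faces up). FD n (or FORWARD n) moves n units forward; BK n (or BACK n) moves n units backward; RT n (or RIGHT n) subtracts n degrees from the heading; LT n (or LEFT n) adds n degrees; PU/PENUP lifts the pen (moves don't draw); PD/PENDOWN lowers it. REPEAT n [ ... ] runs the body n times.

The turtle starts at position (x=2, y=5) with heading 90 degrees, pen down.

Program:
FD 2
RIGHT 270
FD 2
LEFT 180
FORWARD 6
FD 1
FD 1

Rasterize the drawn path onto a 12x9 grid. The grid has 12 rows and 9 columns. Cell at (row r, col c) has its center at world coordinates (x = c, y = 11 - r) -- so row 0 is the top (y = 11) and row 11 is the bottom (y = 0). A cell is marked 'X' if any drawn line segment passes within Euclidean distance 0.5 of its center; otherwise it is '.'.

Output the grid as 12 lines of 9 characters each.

Answer: .........
.........
.........
.........
XXXXXXXXX
..X......
..X......
.........
.........
.........
.........
.........

Derivation:
Segment 0: (2,5) -> (2,7)
Segment 1: (2,7) -> (0,7)
Segment 2: (0,7) -> (6,7)
Segment 3: (6,7) -> (7,7)
Segment 4: (7,7) -> (8,7)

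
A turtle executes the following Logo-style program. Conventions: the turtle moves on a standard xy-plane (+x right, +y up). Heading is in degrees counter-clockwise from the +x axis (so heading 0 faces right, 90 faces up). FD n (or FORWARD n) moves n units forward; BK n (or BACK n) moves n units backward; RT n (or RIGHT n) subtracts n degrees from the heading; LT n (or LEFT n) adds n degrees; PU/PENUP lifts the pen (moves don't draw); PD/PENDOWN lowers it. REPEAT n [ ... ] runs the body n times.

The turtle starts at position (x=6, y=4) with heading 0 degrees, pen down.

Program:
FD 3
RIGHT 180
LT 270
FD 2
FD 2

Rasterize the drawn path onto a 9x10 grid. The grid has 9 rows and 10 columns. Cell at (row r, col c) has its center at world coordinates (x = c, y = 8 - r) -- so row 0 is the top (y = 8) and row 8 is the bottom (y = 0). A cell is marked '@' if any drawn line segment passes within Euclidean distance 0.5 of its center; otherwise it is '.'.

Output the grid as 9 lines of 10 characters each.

Answer: .........@
.........@
.........@
.........@
......@@@@
..........
..........
..........
..........

Derivation:
Segment 0: (6,4) -> (9,4)
Segment 1: (9,4) -> (9,6)
Segment 2: (9,6) -> (9,8)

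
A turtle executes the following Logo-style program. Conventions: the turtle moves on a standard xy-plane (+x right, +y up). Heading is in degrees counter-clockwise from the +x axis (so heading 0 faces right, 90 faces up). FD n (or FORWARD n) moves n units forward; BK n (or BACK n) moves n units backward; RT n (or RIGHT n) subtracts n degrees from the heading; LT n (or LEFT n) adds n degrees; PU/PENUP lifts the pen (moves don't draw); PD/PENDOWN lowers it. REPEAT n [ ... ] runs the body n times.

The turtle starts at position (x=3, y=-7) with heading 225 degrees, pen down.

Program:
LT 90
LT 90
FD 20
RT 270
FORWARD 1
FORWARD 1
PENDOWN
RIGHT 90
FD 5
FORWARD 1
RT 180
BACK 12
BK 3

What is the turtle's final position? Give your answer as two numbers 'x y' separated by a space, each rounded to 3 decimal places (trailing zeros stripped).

Executing turtle program step by step:
Start: pos=(3,-7), heading=225, pen down
LT 90: heading 225 -> 315
LT 90: heading 315 -> 45
FD 20: (3,-7) -> (17.142,7.142) [heading=45, draw]
RT 270: heading 45 -> 135
FD 1: (17.142,7.142) -> (16.435,7.849) [heading=135, draw]
FD 1: (16.435,7.849) -> (15.728,8.556) [heading=135, draw]
PD: pen down
RT 90: heading 135 -> 45
FD 5: (15.728,8.556) -> (19.263,12.092) [heading=45, draw]
FD 1: (19.263,12.092) -> (19.971,12.799) [heading=45, draw]
RT 180: heading 45 -> 225
BK 12: (19.971,12.799) -> (28.456,21.284) [heading=225, draw]
BK 3: (28.456,21.284) -> (30.577,23.406) [heading=225, draw]
Final: pos=(30.577,23.406), heading=225, 7 segment(s) drawn

Answer: 30.577 23.406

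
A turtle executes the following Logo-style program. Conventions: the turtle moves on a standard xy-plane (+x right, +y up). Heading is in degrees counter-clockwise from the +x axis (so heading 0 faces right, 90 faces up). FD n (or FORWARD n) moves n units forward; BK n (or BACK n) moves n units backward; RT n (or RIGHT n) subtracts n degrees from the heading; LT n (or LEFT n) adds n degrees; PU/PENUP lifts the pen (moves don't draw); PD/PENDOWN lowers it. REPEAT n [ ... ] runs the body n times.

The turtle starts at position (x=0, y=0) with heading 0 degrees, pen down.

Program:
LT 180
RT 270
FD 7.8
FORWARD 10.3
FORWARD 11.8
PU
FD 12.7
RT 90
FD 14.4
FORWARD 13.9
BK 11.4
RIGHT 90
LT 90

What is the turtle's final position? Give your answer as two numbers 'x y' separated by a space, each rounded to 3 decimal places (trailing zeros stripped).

Answer: -16.9 -42.6

Derivation:
Executing turtle program step by step:
Start: pos=(0,0), heading=0, pen down
LT 180: heading 0 -> 180
RT 270: heading 180 -> 270
FD 7.8: (0,0) -> (0,-7.8) [heading=270, draw]
FD 10.3: (0,-7.8) -> (0,-18.1) [heading=270, draw]
FD 11.8: (0,-18.1) -> (0,-29.9) [heading=270, draw]
PU: pen up
FD 12.7: (0,-29.9) -> (0,-42.6) [heading=270, move]
RT 90: heading 270 -> 180
FD 14.4: (0,-42.6) -> (-14.4,-42.6) [heading=180, move]
FD 13.9: (-14.4,-42.6) -> (-28.3,-42.6) [heading=180, move]
BK 11.4: (-28.3,-42.6) -> (-16.9,-42.6) [heading=180, move]
RT 90: heading 180 -> 90
LT 90: heading 90 -> 180
Final: pos=(-16.9,-42.6), heading=180, 3 segment(s) drawn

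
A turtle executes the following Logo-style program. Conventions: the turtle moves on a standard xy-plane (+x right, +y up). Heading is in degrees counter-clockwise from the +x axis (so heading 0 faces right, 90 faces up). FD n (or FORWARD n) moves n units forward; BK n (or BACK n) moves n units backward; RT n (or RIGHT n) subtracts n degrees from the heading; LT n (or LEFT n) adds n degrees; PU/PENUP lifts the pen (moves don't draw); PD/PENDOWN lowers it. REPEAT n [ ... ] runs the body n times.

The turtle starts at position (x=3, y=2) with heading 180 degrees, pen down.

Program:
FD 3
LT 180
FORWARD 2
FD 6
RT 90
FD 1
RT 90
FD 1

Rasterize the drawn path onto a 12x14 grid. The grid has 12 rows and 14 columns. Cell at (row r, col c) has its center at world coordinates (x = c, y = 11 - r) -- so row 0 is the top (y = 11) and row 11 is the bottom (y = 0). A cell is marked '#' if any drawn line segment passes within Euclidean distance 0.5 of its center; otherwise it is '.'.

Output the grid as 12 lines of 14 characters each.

Segment 0: (3,2) -> (0,2)
Segment 1: (0,2) -> (2,2)
Segment 2: (2,2) -> (8,2)
Segment 3: (8,2) -> (8,1)
Segment 4: (8,1) -> (7,1)

Answer: ..............
..............
..............
..............
..............
..............
..............
..............
..............
#########.....
.......##.....
..............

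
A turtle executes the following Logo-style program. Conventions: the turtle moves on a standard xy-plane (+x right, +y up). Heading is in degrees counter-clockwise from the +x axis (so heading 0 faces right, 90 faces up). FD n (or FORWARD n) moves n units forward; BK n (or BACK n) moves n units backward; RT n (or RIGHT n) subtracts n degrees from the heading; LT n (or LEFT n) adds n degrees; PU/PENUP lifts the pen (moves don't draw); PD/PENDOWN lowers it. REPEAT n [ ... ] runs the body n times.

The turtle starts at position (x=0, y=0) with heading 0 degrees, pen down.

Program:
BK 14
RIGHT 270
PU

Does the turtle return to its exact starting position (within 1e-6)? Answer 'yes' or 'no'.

Answer: no

Derivation:
Executing turtle program step by step:
Start: pos=(0,0), heading=0, pen down
BK 14: (0,0) -> (-14,0) [heading=0, draw]
RT 270: heading 0 -> 90
PU: pen up
Final: pos=(-14,0), heading=90, 1 segment(s) drawn

Start position: (0, 0)
Final position: (-14, 0)
Distance = 14; >= 1e-6 -> NOT closed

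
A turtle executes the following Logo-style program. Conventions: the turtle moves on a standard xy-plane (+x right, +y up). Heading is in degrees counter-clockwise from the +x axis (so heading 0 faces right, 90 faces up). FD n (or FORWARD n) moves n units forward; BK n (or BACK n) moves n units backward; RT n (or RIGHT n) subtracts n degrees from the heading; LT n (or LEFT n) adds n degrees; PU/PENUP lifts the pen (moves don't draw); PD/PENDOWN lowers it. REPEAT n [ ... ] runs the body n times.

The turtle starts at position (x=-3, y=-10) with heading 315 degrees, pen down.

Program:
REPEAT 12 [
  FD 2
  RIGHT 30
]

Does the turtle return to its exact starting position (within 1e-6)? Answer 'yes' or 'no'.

Answer: yes

Derivation:
Executing turtle program step by step:
Start: pos=(-3,-10), heading=315, pen down
REPEAT 12 [
  -- iteration 1/12 --
  FD 2: (-3,-10) -> (-1.586,-11.414) [heading=315, draw]
  RT 30: heading 315 -> 285
  -- iteration 2/12 --
  FD 2: (-1.586,-11.414) -> (-1.068,-13.346) [heading=285, draw]
  RT 30: heading 285 -> 255
  -- iteration 3/12 --
  FD 2: (-1.068,-13.346) -> (-1.586,-15.278) [heading=255, draw]
  RT 30: heading 255 -> 225
  -- iteration 4/12 --
  FD 2: (-1.586,-15.278) -> (-3,-16.692) [heading=225, draw]
  RT 30: heading 225 -> 195
  -- iteration 5/12 --
  FD 2: (-3,-16.692) -> (-4.932,-17.21) [heading=195, draw]
  RT 30: heading 195 -> 165
  -- iteration 6/12 --
  FD 2: (-4.932,-17.21) -> (-6.864,-16.692) [heading=165, draw]
  RT 30: heading 165 -> 135
  -- iteration 7/12 --
  FD 2: (-6.864,-16.692) -> (-8.278,-15.278) [heading=135, draw]
  RT 30: heading 135 -> 105
  -- iteration 8/12 --
  FD 2: (-8.278,-15.278) -> (-8.796,-13.346) [heading=105, draw]
  RT 30: heading 105 -> 75
  -- iteration 9/12 --
  FD 2: (-8.796,-13.346) -> (-8.278,-11.414) [heading=75, draw]
  RT 30: heading 75 -> 45
  -- iteration 10/12 --
  FD 2: (-8.278,-11.414) -> (-6.864,-10) [heading=45, draw]
  RT 30: heading 45 -> 15
  -- iteration 11/12 --
  FD 2: (-6.864,-10) -> (-4.932,-9.482) [heading=15, draw]
  RT 30: heading 15 -> 345
  -- iteration 12/12 --
  FD 2: (-4.932,-9.482) -> (-3,-10) [heading=345, draw]
  RT 30: heading 345 -> 315
]
Final: pos=(-3,-10), heading=315, 12 segment(s) drawn

Start position: (-3, -10)
Final position: (-3, -10)
Distance = 0; < 1e-6 -> CLOSED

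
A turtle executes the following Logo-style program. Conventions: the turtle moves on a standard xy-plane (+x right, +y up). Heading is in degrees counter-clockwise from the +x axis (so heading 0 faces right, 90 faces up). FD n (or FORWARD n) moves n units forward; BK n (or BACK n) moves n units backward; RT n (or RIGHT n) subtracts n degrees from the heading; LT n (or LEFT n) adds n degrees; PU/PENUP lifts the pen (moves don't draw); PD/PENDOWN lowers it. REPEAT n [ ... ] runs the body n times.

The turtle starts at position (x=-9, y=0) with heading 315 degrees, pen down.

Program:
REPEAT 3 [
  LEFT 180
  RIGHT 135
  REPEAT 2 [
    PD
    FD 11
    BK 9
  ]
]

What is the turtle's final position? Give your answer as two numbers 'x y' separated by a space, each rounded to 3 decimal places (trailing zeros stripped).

Executing turtle program step by step:
Start: pos=(-9,0), heading=315, pen down
REPEAT 3 [
  -- iteration 1/3 --
  LT 180: heading 315 -> 135
  RT 135: heading 135 -> 0
  REPEAT 2 [
    -- iteration 1/2 --
    PD: pen down
    FD 11: (-9,0) -> (2,0) [heading=0, draw]
    BK 9: (2,0) -> (-7,0) [heading=0, draw]
    -- iteration 2/2 --
    PD: pen down
    FD 11: (-7,0) -> (4,0) [heading=0, draw]
    BK 9: (4,0) -> (-5,0) [heading=0, draw]
  ]
  -- iteration 2/3 --
  LT 180: heading 0 -> 180
  RT 135: heading 180 -> 45
  REPEAT 2 [
    -- iteration 1/2 --
    PD: pen down
    FD 11: (-5,0) -> (2.778,7.778) [heading=45, draw]
    BK 9: (2.778,7.778) -> (-3.586,1.414) [heading=45, draw]
    -- iteration 2/2 --
    PD: pen down
    FD 11: (-3.586,1.414) -> (4.192,9.192) [heading=45, draw]
    BK 9: (4.192,9.192) -> (-2.172,2.828) [heading=45, draw]
  ]
  -- iteration 3/3 --
  LT 180: heading 45 -> 225
  RT 135: heading 225 -> 90
  REPEAT 2 [
    -- iteration 1/2 --
    PD: pen down
    FD 11: (-2.172,2.828) -> (-2.172,13.828) [heading=90, draw]
    BK 9: (-2.172,13.828) -> (-2.172,4.828) [heading=90, draw]
    -- iteration 2/2 --
    PD: pen down
    FD 11: (-2.172,4.828) -> (-2.172,15.828) [heading=90, draw]
    BK 9: (-2.172,15.828) -> (-2.172,6.828) [heading=90, draw]
  ]
]
Final: pos=(-2.172,6.828), heading=90, 12 segment(s) drawn

Answer: -2.172 6.828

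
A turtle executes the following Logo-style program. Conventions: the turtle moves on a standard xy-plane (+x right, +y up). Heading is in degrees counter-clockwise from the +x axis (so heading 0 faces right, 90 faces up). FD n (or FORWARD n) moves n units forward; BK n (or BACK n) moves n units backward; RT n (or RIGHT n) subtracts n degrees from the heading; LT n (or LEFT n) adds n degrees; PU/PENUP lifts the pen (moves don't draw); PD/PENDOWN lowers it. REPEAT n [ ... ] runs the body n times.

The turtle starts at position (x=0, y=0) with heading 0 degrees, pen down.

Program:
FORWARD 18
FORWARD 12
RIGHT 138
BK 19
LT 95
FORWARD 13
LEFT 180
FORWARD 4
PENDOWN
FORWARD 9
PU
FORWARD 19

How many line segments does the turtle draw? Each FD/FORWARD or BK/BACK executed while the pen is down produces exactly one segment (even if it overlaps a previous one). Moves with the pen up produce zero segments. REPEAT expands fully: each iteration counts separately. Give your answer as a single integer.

Answer: 6

Derivation:
Executing turtle program step by step:
Start: pos=(0,0), heading=0, pen down
FD 18: (0,0) -> (18,0) [heading=0, draw]
FD 12: (18,0) -> (30,0) [heading=0, draw]
RT 138: heading 0 -> 222
BK 19: (30,0) -> (44.12,12.713) [heading=222, draw]
LT 95: heading 222 -> 317
FD 13: (44.12,12.713) -> (53.627,3.848) [heading=317, draw]
LT 180: heading 317 -> 137
FD 4: (53.627,3.848) -> (50.702,6.575) [heading=137, draw]
PD: pen down
FD 9: (50.702,6.575) -> (44.12,12.713) [heading=137, draw]
PU: pen up
FD 19: (44.12,12.713) -> (30.224,25.671) [heading=137, move]
Final: pos=(30.224,25.671), heading=137, 6 segment(s) drawn
Segments drawn: 6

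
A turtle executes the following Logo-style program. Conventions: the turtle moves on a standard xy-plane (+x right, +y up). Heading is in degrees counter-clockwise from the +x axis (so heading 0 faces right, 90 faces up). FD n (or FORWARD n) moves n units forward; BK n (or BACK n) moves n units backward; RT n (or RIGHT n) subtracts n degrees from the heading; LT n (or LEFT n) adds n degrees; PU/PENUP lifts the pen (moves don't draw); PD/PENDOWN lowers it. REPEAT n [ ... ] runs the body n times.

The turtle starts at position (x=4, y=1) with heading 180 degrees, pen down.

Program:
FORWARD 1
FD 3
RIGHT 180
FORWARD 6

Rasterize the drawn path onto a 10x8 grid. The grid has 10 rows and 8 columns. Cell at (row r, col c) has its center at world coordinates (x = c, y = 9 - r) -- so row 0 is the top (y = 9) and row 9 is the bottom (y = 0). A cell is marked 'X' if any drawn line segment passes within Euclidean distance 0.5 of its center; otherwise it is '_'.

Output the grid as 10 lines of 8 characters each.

Segment 0: (4,1) -> (3,1)
Segment 1: (3,1) -> (0,1)
Segment 2: (0,1) -> (6,1)

Answer: ________
________
________
________
________
________
________
________
XXXXXXX_
________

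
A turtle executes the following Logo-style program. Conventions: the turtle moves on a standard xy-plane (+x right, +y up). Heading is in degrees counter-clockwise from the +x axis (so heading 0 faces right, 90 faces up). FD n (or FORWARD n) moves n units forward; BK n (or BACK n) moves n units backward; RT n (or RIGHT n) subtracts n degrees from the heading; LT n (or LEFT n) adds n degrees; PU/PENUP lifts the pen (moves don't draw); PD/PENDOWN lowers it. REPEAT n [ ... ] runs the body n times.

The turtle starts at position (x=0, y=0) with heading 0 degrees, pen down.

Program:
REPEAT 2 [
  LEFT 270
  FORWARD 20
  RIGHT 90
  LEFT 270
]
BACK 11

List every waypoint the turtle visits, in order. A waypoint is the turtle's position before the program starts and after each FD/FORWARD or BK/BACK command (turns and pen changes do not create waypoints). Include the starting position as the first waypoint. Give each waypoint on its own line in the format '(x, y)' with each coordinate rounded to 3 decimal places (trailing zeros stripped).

Answer: (0, 0)
(0, -20)
(20, -20)
(31, -20)

Derivation:
Executing turtle program step by step:
Start: pos=(0,0), heading=0, pen down
REPEAT 2 [
  -- iteration 1/2 --
  LT 270: heading 0 -> 270
  FD 20: (0,0) -> (0,-20) [heading=270, draw]
  RT 90: heading 270 -> 180
  LT 270: heading 180 -> 90
  -- iteration 2/2 --
  LT 270: heading 90 -> 0
  FD 20: (0,-20) -> (20,-20) [heading=0, draw]
  RT 90: heading 0 -> 270
  LT 270: heading 270 -> 180
]
BK 11: (20,-20) -> (31,-20) [heading=180, draw]
Final: pos=(31,-20), heading=180, 3 segment(s) drawn
Waypoints (4 total):
(0, 0)
(0, -20)
(20, -20)
(31, -20)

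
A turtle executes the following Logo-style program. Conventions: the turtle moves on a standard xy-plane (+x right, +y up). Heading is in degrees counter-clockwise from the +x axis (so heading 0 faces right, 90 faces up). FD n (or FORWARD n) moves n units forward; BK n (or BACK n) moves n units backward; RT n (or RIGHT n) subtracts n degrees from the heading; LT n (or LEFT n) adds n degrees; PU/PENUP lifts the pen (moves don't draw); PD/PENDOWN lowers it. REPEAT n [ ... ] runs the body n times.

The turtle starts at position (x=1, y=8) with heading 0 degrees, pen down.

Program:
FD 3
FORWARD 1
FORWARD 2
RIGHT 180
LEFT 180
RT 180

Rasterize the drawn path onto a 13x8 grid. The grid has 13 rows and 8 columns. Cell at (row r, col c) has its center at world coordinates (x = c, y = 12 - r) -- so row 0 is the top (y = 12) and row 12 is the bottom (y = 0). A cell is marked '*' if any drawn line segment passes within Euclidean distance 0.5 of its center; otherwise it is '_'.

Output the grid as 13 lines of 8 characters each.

Segment 0: (1,8) -> (4,8)
Segment 1: (4,8) -> (5,8)
Segment 2: (5,8) -> (7,8)

Answer: ________
________
________
________
_*******
________
________
________
________
________
________
________
________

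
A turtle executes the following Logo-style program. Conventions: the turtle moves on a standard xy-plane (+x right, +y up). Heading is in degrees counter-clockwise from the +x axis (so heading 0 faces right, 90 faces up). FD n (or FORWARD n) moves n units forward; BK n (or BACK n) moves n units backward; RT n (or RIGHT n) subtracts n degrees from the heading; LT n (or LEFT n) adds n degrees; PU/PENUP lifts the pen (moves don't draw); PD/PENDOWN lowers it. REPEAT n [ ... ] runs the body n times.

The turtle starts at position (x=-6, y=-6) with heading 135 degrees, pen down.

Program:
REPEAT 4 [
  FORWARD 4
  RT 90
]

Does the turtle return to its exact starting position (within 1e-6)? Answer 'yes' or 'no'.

Executing turtle program step by step:
Start: pos=(-6,-6), heading=135, pen down
REPEAT 4 [
  -- iteration 1/4 --
  FD 4: (-6,-6) -> (-8.828,-3.172) [heading=135, draw]
  RT 90: heading 135 -> 45
  -- iteration 2/4 --
  FD 4: (-8.828,-3.172) -> (-6,-0.343) [heading=45, draw]
  RT 90: heading 45 -> 315
  -- iteration 3/4 --
  FD 4: (-6,-0.343) -> (-3.172,-3.172) [heading=315, draw]
  RT 90: heading 315 -> 225
  -- iteration 4/4 --
  FD 4: (-3.172,-3.172) -> (-6,-6) [heading=225, draw]
  RT 90: heading 225 -> 135
]
Final: pos=(-6,-6), heading=135, 4 segment(s) drawn

Start position: (-6, -6)
Final position: (-6, -6)
Distance = 0; < 1e-6 -> CLOSED

Answer: yes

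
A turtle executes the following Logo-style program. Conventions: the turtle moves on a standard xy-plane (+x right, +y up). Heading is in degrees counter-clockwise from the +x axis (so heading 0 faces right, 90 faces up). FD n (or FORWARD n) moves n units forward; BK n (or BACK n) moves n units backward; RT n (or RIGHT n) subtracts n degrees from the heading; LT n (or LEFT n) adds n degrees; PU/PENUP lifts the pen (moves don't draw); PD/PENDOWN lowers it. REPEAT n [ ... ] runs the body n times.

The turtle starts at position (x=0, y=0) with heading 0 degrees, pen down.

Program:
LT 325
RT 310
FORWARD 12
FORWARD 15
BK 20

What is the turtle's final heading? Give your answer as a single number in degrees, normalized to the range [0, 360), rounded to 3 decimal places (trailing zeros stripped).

Executing turtle program step by step:
Start: pos=(0,0), heading=0, pen down
LT 325: heading 0 -> 325
RT 310: heading 325 -> 15
FD 12: (0,0) -> (11.591,3.106) [heading=15, draw]
FD 15: (11.591,3.106) -> (26.08,6.988) [heading=15, draw]
BK 20: (26.08,6.988) -> (6.761,1.812) [heading=15, draw]
Final: pos=(6.761,1.812), heading=15, 3 segment(s) drawn

Answer: 15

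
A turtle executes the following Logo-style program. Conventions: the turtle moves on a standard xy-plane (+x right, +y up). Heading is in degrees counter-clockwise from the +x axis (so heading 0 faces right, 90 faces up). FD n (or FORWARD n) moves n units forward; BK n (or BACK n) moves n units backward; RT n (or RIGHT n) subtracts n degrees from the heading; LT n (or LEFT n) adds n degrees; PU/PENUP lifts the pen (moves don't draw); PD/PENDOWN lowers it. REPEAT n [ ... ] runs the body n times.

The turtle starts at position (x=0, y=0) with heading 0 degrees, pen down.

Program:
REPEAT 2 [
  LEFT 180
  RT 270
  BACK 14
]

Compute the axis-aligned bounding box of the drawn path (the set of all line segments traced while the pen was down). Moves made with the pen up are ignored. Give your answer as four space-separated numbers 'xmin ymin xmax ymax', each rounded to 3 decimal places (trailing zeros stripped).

Executing turtle program step by step:
Start: pos=(0,0), heading=0, pen down
REPEAT 2 [
  -- iteration 1/2 --
  LT 180: heading 0 -> 180
  RT 270: heading 180 -> 270
  BK 14: (0,0) -> (0,14) [heading=270, draw]
  -- iteration 2/2 --
  LT 180: heading 270 -> 90
  RT 270: heading 90 -> 180
  BK 14: (0,14) -> (14,14) [heading=180, draw]
]
Final: pos=(14,14), heading=180, 2 segment(s) drawn

Segment endpoints: x in {0, 0, 14}, y in {0, 14, 14}
xmin=0, ymin=0, xmax=14, ymax=14

Answer: 0 0 14 14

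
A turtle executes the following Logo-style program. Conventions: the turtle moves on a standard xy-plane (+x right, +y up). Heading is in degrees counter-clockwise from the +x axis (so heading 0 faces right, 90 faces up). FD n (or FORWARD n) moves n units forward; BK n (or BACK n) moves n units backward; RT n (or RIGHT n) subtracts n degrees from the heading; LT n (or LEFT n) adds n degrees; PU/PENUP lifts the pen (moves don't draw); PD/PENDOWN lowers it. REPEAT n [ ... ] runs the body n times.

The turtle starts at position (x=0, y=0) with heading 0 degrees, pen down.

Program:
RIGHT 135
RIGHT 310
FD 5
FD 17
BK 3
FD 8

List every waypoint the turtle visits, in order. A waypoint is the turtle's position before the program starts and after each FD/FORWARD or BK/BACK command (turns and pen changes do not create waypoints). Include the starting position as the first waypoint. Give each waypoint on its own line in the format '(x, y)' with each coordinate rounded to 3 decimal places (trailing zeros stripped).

Answer: (0, 0)
(0.436, -4.981)
(1.917, -21.916)
(1.656, -18.928)
(2.353, -26.897)

Derivation:
Executing turtle program step by step:
Start: pos=(0,0), heading=0, pen down
RT 135: heading 0 -> 225
RT 310: heading 225 -> 275
FD 5: (0,0) -> (0.436,-4.981) [heading=275, draw]
FD 17: (0.436,-4.981) -> (1.917,-21.916) [heading=275, draw]
BK 3: (1.917,-21.916) -> (1.656,-18.928) [heading=275, draw]
FD 8: (1.656,-18.928) -> (2.353,-26.897) [heading=275, draw]
Final: pos=(2.353,-26.897), heading=275, 4 segment(s) drawn
Waypoints (5 total):
(0, 0)
(0.436, -4.981)
(1.917, -21.916)
(1.656, -18.928)
(2.353, -26.897)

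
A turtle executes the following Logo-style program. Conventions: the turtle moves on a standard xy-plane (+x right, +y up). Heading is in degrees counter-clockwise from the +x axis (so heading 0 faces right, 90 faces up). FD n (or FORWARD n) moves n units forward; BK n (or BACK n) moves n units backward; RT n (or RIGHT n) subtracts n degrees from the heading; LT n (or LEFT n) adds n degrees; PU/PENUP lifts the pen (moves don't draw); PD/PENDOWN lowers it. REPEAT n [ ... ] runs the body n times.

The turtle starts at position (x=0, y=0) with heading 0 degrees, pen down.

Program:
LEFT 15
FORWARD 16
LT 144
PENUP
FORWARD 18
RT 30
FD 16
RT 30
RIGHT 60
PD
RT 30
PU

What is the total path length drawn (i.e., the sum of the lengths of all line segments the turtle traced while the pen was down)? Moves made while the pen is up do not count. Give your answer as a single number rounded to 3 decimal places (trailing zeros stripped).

Executing turtle program step by step:
Start: pos=(0,0), heading=0, pen down
LT 15: heading 0 -> 15
FD 16: (0,0) -> (15.455,4.141) [heading=15, draw]
LT 144: heading 15 -> 159
PU: pen up
FD 18: (15.455,4.141) -> (-1.35,10.592) [heading=159, move]
RT 30: heading 159 -> 129
FD 16: (-1.35,10.592) -> (-11.419,23.026) [heading=129, move]
RT 30: heading 129 -> 99
RT 60: heading 99 -> 39
PD: pen down
RT 30: heading 39 -> 9
PU: pen up
Final: pos=(-11.419,23.026), heading=9, 1 segment(s) drawn

Segment lengths:
  seg 1: (0,0) -> (15.455,4.141), length = 16
Total = 16

Answer: 16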